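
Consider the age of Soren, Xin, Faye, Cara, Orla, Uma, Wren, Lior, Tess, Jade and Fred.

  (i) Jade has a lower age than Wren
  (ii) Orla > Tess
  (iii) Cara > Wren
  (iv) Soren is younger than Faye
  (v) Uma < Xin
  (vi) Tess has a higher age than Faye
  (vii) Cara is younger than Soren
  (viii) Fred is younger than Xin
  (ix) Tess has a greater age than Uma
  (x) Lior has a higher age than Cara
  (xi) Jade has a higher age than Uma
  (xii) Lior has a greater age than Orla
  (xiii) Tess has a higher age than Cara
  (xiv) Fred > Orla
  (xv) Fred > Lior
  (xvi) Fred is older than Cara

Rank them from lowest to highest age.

Uma < Jade < Wren < Cara < Soren < Faye < Tess < Orla < Lior < Fred < Xin

Each adjacent pair is fixed by a given relation: Uma < Jade; Jade < Wren; Wren < Cara; Cara < Soren; Soren < Faye; Faye < Tess; Tess < Orla; Orla < Lior; Lior < Fred; Fred < Xin. Chaining them end to end gives the full order.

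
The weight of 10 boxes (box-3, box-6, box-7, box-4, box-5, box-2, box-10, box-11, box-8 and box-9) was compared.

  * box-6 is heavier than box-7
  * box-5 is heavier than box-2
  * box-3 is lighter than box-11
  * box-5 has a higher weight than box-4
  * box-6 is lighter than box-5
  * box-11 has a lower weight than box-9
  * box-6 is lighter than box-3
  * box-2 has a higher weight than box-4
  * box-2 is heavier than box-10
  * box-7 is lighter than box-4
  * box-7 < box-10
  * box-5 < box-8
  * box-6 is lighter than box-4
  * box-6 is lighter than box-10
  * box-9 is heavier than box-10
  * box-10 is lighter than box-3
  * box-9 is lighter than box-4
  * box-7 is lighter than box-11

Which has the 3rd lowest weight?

box-10

Piecing the relations together gives one ordering: box-7 < box-6 < box-10 < box-3 < box-11 < box-9 < box-4 < box-2 < box-5 < box-8.
The 3rd smallest is box-10.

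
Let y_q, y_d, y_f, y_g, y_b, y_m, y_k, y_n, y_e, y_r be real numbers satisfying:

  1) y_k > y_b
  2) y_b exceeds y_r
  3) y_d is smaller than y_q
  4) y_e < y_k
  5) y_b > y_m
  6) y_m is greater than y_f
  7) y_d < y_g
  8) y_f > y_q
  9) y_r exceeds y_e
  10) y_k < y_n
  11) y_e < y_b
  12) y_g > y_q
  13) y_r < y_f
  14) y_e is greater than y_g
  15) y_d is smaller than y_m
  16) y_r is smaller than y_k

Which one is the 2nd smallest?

y_q

The consecutive relations fix a unique order: y_d < y_q < y_g < y_e < y_r < y_f < y_m < y_b < y_k < y_n.
Counting 2 from the smallest end gives y_q.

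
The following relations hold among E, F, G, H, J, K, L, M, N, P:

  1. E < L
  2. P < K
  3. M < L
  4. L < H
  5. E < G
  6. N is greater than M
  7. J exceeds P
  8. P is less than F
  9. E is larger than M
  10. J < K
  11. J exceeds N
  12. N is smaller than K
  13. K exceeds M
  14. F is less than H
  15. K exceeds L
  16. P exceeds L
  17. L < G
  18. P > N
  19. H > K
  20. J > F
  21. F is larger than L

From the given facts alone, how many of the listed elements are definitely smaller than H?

8

The elements the relations force below H are M, E, N, L, P, F, J, K — no chain reaches any other.
That is 8.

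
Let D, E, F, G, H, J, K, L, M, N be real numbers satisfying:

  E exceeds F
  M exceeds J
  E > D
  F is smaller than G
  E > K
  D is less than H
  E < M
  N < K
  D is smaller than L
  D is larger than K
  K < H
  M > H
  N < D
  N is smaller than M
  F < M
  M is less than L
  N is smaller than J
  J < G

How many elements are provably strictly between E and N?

Chaining upward from N reaches: J, K, D, G, H, M, L.
Chaining downward from E reaches: F, K, D.
Strictly between N and E are those in both lists: K, D — 2 elements.

2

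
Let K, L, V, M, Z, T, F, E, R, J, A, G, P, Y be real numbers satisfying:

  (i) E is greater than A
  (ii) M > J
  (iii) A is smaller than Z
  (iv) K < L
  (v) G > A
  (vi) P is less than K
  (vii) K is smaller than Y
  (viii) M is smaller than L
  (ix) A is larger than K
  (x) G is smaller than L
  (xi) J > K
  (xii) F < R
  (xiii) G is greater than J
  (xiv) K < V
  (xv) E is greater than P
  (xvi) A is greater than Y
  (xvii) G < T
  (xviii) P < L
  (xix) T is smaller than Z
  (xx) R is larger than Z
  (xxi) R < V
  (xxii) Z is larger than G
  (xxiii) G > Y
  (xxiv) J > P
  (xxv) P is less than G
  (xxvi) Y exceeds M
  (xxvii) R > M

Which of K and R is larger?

The relevant relations are K < J; J < M; M < Y; Y < A; A < G; G < T; T < Z; Z < R.
Together: K < J < M < Y < A < G < T < Z < R.
So K < R; R is the larger of the two.

R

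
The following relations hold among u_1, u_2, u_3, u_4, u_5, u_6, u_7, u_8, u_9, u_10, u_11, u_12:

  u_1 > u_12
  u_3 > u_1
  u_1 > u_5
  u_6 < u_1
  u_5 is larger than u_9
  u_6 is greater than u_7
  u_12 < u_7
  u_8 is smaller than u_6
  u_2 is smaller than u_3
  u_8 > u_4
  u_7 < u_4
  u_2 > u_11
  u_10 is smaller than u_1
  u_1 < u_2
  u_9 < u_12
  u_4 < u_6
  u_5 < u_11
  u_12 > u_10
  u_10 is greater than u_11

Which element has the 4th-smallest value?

u_10

The consecutive relations fix a unique order: u_9 < u_5 < u_11 < u_10 < u_12 < u_7 < u_4 < u_8 < u_6 < u_1 < u_2 < u_3.
The 4th smallest is u_10.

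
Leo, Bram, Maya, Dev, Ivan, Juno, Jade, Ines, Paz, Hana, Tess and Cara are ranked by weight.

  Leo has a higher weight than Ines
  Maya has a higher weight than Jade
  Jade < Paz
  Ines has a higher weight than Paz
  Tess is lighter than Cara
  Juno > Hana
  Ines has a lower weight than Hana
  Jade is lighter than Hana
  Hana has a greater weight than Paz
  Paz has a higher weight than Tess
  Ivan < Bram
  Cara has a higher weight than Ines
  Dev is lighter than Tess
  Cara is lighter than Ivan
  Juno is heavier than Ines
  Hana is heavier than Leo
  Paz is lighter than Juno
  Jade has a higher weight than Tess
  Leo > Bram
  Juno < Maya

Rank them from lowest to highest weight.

Dev < Tess < Jade < Paz < Ines < Cara < Ivan < Bram < Leo < Hana < Juno < Maya

Nothing is placed below Dev, so it is least; from there Dev < Tess; Tess < Jade; Jade < Paz; Paz < Ines; Ines < Cara; Cara < Ivan; Ivan < Bram; Bram < Leo; Leo < Hana; Hana < Juno; Juno < Maya, each given directly.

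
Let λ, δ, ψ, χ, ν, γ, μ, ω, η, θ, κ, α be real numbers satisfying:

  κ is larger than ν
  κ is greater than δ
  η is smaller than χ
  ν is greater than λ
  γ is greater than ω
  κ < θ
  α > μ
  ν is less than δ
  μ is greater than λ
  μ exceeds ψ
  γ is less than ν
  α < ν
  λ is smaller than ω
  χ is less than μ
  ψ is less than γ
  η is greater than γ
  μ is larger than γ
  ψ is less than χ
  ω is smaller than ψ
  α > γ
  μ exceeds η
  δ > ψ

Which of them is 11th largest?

The consecutive relations fix a unique order: λ < ω < ψ < γ < η < χ < μ < α < ν < δ < κ < θ.
The 11th largest is ω.

ω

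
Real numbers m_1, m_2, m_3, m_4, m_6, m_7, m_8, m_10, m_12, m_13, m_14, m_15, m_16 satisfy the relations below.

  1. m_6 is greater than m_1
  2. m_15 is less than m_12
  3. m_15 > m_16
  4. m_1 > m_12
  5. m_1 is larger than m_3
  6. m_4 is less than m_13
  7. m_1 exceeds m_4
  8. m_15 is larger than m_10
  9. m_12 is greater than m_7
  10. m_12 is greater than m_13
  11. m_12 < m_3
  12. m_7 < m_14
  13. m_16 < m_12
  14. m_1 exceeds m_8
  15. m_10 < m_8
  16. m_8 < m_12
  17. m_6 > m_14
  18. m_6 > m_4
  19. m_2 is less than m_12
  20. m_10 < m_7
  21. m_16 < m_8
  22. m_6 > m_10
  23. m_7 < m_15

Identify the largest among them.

m_10 is not greatest since m_10 < m_7; m_16 is not greatest since m_16 < m_12; m_7 is not greatest since m_7 < m_15; m_4 is not greatest since m_4 < m_13; m_14 is not greatest since m_14 < m_6; m_15 is not greatest since m_15 < m_12; m_13 is not greatest since m_13 < m_12; m_2 is not greatest since m_2 < m_12; m_8 is not greatest since m_8 < m_12; m_12 is not greatest since m_12 < m_1; m_3 is not greatest since m_3 < m_1; m_1 is not greatest since m_1 < m_6.
Only m_6 has nothing above it, so m_6 is the largest.

m_6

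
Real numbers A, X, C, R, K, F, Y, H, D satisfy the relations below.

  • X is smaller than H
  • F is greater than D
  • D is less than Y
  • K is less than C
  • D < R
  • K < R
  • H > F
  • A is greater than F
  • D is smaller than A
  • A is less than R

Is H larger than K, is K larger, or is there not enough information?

Following every chain through K: above K we get C, R.
H is not reached, and no chain runs the other way from H to K.
So the given relations leave the order of K and H undetermined.

undetermined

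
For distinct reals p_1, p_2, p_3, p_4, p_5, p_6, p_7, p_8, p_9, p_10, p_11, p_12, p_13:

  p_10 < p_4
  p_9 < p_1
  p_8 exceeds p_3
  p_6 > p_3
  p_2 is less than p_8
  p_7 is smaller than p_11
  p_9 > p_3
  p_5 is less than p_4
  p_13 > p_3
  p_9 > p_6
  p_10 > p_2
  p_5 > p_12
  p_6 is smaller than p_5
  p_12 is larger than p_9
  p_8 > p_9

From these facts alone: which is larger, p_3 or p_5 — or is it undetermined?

p_5

Link the given pairs in sequence: p_3 < p_6; p_6 < p_9; p_9 < p_12; p_12 < p_5.
Together: p_3 < p_6 < p_9 < p_12 < p_5.
So p_5 is larger.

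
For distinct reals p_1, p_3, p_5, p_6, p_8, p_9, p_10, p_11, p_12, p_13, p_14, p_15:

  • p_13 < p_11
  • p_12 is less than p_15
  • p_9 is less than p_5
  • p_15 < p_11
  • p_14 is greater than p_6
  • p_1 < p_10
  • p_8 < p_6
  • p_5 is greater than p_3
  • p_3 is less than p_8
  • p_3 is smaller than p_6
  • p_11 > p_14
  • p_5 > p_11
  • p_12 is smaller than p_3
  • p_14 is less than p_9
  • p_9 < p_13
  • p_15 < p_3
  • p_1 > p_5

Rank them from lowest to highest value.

p_12 < p_15 < p_3 < p_8 < p_6 < p_14 < p_9 < p_13 < p_11 < p_5 < p_1 < p_10

Nothing is placed below p_12, so it is least; from there p_12 < p_15; p_15 < p_3; p_3 < p_8; p_8 < p_6; p_6 < p_14; p_14 < p_9; p_9 < p_13; p_13 < p_11; p_11 < p_5; p_5 < p_1; p_1 < p_10, each given directly.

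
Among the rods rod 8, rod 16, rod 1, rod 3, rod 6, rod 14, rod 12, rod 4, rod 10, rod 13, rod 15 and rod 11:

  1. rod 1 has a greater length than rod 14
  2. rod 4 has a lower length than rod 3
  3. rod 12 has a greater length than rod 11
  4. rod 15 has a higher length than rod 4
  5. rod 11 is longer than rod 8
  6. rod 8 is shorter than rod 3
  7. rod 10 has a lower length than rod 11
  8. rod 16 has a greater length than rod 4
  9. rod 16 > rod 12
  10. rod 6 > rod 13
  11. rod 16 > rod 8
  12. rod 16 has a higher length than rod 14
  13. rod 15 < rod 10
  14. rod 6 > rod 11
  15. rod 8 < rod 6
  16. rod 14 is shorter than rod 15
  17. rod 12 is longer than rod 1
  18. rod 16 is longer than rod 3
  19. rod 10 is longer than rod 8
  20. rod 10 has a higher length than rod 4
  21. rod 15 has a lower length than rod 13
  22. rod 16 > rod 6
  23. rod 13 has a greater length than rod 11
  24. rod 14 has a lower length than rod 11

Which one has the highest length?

rod 16

rod 8 is not greatest since rod 8 < rod 3; rod 4 is not greatest since rod 4 < rod 10; rod 3 is not greatest since rod 3 < rod 16; rod 14 is not greatest since rod 14 < rod 1; rod 1 is not greatest since rod 1 < rod 12; rod 15 is not greatest since rod 15 < rod 10; rod 10 is not greatest since rod 10 < rod 11; rod 11 is not greatest since rod 11 < rod 6; rod 13 is not greatest since rod 13 < rod 6; rod 12 is not greatest since rod 12 < rod 16; rod 6 is not greatest since rod 6 < rod 16.
Only rod 16 has nothing above it, so rod 16 is the highest length.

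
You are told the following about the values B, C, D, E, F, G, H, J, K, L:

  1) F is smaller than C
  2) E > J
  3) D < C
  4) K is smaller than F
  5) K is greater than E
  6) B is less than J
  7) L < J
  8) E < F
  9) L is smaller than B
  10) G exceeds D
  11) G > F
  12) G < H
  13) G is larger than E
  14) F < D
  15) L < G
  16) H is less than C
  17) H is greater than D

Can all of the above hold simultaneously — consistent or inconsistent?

Every relation is compatible with L < B < J < E < K < F < D < G < H < C; the set is consistent.

consistent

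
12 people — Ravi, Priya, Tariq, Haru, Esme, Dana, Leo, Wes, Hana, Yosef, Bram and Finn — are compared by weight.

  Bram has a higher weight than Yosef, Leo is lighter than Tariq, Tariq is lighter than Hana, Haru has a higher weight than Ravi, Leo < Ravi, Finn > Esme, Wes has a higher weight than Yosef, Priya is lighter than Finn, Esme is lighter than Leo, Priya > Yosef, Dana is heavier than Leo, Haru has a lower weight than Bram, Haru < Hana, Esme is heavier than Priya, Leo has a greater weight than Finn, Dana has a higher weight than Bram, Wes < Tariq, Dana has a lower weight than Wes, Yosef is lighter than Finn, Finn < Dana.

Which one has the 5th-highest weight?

Chaining the given pairs: Yosef < Priya < Esme < Finn < Leo < Ravi < Haru < Bram < Dana < Wes < Tariq < Hana.
Counting 5 from the largest end gives Bram.

Bram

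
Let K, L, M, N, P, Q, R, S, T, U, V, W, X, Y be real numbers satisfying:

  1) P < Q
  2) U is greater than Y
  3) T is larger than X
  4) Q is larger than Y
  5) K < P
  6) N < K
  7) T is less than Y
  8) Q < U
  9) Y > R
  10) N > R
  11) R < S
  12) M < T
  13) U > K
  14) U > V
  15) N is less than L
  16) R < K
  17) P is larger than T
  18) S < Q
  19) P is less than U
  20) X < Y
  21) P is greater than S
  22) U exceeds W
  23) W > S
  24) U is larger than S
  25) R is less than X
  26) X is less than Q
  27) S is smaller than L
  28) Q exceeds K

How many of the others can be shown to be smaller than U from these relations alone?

From U the given relations immediately reach S, K, Y, W, P, V, Q.
From those, R, N, X, T — 11 in total.
From those, M — 12 in total.
Nothing else is reachable below U; 12 in all.

12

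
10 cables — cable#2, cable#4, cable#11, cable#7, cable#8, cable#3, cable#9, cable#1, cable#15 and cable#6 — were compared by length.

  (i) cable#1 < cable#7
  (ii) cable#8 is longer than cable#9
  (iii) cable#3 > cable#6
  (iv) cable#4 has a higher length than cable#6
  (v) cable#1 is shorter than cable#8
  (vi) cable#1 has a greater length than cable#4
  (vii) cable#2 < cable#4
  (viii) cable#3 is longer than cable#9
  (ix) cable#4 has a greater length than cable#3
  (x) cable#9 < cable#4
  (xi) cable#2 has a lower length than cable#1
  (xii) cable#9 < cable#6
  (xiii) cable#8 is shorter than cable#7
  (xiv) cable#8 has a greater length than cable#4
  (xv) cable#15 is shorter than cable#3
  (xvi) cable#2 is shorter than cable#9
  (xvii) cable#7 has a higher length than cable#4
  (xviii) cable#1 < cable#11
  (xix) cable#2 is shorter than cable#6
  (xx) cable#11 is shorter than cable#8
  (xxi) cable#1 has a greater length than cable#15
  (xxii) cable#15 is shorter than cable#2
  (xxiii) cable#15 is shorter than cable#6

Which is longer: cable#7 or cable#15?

cable#7

The relevant relations are cable#15 < cable#2; cable#2 < cable#9; cable#9 < cable#6; cable#6 < cable#3; cable#3 < cable#4; cable#4 < cable#1; cable#1 < cable#11; cable#11 < cable#8; cable#8 < cable#7.
Chaining these gives cable#15 < cable#2 < cable#9 < cable#6 < cable#3 < cable#4 < cable#1 < cable#11 < cable#8 < cable#7.
So cable#15 < cable#7; cable#7 is the longer of the two.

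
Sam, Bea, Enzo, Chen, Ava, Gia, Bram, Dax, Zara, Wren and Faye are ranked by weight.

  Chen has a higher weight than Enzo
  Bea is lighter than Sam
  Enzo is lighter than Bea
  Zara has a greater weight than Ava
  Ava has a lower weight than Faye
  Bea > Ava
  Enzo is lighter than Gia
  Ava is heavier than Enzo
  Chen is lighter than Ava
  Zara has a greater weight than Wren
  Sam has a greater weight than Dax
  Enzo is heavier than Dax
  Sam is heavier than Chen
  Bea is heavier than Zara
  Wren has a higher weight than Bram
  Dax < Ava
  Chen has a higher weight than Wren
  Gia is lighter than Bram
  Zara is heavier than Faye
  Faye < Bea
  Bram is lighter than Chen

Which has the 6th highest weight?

Piecing the relations together gives one ordering: Dax < Enzo < Gia < Bram < Wren < Chen < Ava < Faye < Zara < Bea < Sam.
The 6th largest is Chen.

Chen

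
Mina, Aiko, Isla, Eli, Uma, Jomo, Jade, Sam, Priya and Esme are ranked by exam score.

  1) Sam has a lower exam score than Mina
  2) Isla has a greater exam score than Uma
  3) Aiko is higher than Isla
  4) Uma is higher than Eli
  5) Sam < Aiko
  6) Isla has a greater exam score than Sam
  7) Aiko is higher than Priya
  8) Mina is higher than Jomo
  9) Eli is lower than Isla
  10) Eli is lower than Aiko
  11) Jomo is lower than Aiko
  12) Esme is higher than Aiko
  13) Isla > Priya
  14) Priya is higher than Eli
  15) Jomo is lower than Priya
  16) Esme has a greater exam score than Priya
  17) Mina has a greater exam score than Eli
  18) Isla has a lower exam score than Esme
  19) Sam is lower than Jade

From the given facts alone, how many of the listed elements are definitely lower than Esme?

7

From Esme the given relations immediately reach Priya, Isla, Aiko.
From those, Eli, Jomo, Sam, Uma — 7 in total.
No other element is forced below Esme by the given relations, so the count is 7.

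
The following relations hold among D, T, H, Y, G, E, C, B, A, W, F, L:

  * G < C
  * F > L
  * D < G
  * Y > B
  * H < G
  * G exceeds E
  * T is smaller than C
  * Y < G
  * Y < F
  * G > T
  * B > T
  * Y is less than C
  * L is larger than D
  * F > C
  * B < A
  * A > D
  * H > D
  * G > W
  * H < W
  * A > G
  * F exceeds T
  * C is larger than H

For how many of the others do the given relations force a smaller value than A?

From A the given relations immediately reach D, B, G.
From those, T, H, E, W, Y — 8 in total.
No other element is forced below A by the given relations, so the count is 8.

8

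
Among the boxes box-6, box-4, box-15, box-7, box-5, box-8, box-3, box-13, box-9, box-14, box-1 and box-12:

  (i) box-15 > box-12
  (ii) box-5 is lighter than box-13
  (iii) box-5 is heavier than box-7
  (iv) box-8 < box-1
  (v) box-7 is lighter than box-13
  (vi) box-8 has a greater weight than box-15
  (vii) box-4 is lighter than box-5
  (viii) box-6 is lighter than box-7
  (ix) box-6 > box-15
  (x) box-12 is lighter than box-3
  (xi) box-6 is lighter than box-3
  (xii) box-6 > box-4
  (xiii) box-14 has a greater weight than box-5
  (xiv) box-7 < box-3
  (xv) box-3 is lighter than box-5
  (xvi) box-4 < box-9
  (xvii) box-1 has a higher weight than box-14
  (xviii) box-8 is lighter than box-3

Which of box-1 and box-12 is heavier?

Link the given pairs in sequence: box-12 < box-15; box-15 < box-6; box-6 < box-7; box-7 < box-3; box-3 < box-5; box-5 < box-14; box-14 < box-1.
Together: box-12 < box-15 < box-6 < box-7 < box-3 < box-5 < box-14 < box-1.
So box-12 < box-1; box-1 is the heavier of the two.

box-1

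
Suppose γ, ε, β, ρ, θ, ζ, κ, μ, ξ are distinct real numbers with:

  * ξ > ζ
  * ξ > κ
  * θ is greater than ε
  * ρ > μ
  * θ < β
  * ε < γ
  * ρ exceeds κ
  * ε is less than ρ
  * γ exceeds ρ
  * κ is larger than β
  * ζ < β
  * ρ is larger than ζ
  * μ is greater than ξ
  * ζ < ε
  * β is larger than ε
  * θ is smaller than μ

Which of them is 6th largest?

The consecutive relations fix a unique order: ζ < ε < θ < β < κ < ξ < μ < ρ < γ.
The 6th largest is β.

β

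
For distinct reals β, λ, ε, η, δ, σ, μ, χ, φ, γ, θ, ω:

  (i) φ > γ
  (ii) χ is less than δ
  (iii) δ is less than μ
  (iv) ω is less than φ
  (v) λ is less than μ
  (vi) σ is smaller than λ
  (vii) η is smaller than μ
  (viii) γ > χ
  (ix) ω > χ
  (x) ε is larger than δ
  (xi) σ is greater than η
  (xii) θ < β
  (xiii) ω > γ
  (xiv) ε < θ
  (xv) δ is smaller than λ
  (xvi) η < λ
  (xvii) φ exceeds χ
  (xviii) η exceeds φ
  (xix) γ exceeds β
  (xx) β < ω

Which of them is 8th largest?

The consecutive relations fix a unique order: χ < δ < ε < θ < β < γ < ω < φ < η < σ < λ < μ.
Counting 8 from the largest end gives β.

β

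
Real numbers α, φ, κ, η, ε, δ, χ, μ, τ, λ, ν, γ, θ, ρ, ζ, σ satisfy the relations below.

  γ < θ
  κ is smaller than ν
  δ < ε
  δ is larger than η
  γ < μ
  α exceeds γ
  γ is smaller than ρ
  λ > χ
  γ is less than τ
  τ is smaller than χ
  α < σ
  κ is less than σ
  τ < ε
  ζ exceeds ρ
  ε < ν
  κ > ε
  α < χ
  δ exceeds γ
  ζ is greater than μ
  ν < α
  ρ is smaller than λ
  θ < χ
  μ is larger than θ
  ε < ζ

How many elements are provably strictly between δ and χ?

4

The relations place δ below χ. An element lies strictly between them when it is forced above δ and also forced below χ.
Above δ: {ε, κ, ν, α, σ, λ, ζ}. Below χ: {η, γ, θ, τ, ε, κ, ν, α}.
Intersection: {ε, κ, ν, α} — 4.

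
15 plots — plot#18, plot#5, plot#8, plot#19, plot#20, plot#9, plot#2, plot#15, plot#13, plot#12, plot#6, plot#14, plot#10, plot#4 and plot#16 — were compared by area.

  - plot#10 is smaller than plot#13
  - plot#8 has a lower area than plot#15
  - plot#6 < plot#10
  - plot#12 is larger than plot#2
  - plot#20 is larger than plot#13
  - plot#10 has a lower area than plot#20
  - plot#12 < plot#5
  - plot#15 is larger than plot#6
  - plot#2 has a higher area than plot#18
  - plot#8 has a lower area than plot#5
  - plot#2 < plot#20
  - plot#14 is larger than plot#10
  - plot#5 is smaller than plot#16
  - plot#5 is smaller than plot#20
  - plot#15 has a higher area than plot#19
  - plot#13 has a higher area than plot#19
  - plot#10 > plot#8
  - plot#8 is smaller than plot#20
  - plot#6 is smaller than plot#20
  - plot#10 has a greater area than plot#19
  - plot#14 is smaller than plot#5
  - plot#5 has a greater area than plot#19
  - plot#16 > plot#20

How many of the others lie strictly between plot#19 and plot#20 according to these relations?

4

The relations place plot#19 below plot#20. An element lies strictly between them when it is forced above plot#19 and also forced below plot#20.
Above plot#19: {plot#15, plot#10, plot#14, plot#5, plot#13, plot#16}. Below plot#20: {plot#18, plot#2, plot#8, plot#6, plot#10, plot#14, plot#12, plot#5, plot#13}.
Intersection: {plot#10, plot#14, plot#5, plot#13} — 4.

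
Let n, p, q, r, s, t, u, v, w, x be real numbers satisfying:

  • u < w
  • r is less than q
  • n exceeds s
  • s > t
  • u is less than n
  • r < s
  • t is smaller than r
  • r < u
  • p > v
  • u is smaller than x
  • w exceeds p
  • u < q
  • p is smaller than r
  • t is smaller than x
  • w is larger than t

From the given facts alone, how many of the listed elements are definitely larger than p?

The elements the relations force above p are r, u, x, w, s, q, n — no chain reaches any other.
That is 7.

7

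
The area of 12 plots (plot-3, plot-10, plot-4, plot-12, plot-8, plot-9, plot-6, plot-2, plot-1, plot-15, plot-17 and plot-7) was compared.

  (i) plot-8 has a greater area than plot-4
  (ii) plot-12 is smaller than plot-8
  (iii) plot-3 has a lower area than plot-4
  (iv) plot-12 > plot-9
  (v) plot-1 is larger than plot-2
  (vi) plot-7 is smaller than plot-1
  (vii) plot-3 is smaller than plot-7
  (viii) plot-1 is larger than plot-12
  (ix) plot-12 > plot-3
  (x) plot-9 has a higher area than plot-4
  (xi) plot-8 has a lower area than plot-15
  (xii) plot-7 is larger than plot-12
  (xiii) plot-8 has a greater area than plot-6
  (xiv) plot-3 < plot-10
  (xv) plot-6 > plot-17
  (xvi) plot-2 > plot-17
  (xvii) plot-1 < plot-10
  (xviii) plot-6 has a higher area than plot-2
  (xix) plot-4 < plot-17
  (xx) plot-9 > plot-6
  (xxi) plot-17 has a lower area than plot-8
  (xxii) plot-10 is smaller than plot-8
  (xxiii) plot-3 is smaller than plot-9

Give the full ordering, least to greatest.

plot-3 < plot-4 < plot-17 < plot-2 < plot-6 < plot-9 < plot-12 < plot-7 < plot-1 < plot-10 < plot-8 < plot-15

The consecutive links are each given: plot-3 < plot-4; plot-4 < plot-17; plot-17 < plot-2; plot-2 < plot-6; plot-6 < plot-9; plot-9 < plot-12; plot-12 < plot-7; plot-7 < plot-1; plot-1 < plot-10; plot-10 < plot-8; plot-8 < plot-15.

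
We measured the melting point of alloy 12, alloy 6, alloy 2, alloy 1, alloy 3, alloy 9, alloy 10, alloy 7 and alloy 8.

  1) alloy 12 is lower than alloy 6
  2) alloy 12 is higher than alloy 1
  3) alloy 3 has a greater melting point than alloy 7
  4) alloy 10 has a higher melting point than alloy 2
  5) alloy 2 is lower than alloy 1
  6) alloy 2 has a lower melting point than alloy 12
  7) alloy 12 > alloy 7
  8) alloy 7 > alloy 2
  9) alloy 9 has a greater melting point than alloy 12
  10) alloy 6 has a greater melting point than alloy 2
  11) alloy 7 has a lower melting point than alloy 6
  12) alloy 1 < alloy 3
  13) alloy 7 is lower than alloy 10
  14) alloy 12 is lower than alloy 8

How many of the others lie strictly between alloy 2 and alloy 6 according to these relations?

3

The relations place alloy 2 below alloy 6. An element lies strictly between them when it is forced above alloy 2 and also forced below alloy 6.
Above alloy 2: {alloy 1, alloy 7, alloy 10, alloy 12, alloy 8, alloy 9, alloy 3}. Below alloy 6: {alloy 1, alloy 7, alloy 12}.
Intersection: {alloy 1, alloy 7, alloy 12} — 3.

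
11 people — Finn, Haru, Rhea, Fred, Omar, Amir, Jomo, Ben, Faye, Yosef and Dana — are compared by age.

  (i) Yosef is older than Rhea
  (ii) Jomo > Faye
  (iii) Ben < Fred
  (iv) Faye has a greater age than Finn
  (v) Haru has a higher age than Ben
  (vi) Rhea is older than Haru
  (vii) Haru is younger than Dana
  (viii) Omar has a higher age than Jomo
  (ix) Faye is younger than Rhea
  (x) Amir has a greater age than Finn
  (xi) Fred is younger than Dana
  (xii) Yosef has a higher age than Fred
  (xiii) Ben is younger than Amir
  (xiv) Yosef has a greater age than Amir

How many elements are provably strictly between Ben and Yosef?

Chaining upward from Ben reaches: Fred, Haru, Dana, Amir, Rhea.
Chaining downward from Yosef reaches: Finn, Fred, Haru, Amir, Faye, Rhea.
Strictly between Ben and Yosef are those in both lists: Fred, Haru, Amir, Rhea — 4 elements.

4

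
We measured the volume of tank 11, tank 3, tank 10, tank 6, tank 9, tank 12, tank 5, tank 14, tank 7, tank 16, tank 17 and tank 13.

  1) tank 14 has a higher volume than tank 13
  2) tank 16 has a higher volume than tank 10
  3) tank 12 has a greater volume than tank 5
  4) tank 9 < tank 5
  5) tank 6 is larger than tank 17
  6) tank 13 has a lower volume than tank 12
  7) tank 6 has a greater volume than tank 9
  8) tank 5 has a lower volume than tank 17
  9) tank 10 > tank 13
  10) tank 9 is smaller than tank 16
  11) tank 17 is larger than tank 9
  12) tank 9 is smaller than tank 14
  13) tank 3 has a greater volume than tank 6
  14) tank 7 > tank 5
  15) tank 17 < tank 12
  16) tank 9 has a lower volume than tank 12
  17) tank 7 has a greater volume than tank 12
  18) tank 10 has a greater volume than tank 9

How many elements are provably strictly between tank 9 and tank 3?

Chaining upward from tank 9 reaches: tank 5, tank 10, tank 17, tank 12, tank 14, tank 16, tank 6, tank 7.
Chaining downward from tank 3 reaches: tank 5, tank 17, tank 6.
Strictly between tank 9 and tank 3 are those in both lists: tank 5, tank 17, tank 6 — 3 elements.

3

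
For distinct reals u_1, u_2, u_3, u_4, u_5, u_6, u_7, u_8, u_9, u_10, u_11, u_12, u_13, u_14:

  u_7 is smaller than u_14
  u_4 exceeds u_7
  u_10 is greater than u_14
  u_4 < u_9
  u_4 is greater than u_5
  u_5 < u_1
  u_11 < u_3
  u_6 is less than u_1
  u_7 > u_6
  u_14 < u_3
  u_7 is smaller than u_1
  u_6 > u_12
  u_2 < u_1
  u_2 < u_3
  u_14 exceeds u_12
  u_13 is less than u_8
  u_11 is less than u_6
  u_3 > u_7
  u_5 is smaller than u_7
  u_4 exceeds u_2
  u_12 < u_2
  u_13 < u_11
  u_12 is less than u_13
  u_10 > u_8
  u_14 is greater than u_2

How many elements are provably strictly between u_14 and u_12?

The relations place u_12 below u_14. An element lies strictly between them when it is forced above u_12 and also forced below u_14.
Above u_12: {u_13, u_2, u_11, u_6, u_7, u_8, u_4, u_1, u_9, u_3, u_10}. Below u_14: {u_13, u_2, u_11, u_6, u_5, u_7}.
Intersection: {u_13, u_2, u_11, u_6, u_7} — 5.

5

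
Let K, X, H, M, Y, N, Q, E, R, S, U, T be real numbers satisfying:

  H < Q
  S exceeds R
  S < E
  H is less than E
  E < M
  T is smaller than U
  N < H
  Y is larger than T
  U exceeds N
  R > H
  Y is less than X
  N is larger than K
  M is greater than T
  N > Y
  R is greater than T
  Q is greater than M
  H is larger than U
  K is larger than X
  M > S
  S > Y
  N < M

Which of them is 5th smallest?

N

Chaining the given pairs: T < Y < X < K < N < U < H < R < S < E < M < Q.
The 5th smallest is N.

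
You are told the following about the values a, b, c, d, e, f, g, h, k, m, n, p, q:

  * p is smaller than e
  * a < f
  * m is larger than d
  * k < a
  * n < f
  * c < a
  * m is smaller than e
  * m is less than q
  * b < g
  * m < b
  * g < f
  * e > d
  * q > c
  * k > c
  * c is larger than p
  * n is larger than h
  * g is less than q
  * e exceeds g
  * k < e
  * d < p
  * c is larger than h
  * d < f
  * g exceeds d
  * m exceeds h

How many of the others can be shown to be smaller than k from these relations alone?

4

The elements the relations force below k are d, p, h, c — no chain reaches any other.
That is 4.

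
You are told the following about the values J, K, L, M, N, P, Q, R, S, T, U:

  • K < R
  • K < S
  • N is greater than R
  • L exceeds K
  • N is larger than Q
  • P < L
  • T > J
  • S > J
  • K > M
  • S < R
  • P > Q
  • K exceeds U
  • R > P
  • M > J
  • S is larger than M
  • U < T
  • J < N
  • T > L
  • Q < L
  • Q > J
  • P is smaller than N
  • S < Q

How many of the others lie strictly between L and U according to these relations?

4

The relations place U below L. An element lies strictly between them when it is forced above U and also forced below L.
Above U: {K, S, Q, P, R, N, T}. Below L: {J, M, K, S, Q, P}.
Intersection: {K, S, Q, P} — 4.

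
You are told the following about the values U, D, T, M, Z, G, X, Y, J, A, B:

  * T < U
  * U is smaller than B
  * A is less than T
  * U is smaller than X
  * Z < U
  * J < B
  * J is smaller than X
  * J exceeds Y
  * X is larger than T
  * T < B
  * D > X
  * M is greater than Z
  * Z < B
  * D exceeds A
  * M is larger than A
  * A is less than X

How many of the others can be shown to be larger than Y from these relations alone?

The elements the relations force above Y are J, B, X, D — no chain reaches any other.
That is 4.

4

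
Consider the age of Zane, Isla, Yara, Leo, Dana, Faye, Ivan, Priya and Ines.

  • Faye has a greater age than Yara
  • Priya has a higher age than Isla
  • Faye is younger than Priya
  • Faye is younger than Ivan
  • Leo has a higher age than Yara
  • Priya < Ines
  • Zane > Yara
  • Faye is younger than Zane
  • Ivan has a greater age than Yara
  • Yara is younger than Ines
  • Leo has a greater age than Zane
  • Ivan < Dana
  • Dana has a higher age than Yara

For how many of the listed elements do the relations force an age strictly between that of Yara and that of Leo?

2

The relations place Yara below Leo. An element lies strictly between them when it is forced above Yara and also forced below Leo.
Above Yara: {Faye, Ivan, Dana, Priya, Zane, Ines}. Below Leo: {Faye, Zane}.
Intersection: {Faye, Zane} — 2.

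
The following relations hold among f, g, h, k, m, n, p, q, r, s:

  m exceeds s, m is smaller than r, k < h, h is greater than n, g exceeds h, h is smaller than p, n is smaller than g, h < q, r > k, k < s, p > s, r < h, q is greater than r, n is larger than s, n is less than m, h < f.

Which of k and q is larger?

q

The relevant relations are k < s; s < n; n < m; m < r; r < q.
Chaining these gives k < s < n < m < r < q.
So k < q; q is the larger of the two.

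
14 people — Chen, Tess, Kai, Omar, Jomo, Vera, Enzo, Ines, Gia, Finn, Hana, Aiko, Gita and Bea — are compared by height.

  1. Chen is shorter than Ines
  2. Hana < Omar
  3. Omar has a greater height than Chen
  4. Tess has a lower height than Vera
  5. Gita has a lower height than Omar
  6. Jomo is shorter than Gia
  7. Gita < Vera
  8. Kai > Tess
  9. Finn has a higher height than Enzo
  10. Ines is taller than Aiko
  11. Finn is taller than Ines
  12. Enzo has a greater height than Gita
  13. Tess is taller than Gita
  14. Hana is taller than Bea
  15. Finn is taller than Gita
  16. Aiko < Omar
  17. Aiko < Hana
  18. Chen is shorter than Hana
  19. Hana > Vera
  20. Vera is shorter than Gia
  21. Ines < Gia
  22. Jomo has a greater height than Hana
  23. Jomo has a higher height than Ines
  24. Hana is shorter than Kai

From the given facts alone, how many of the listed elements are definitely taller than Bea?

The elements the relations force above Bea are Hana, Kai, Jomo, Omar, Gia — no chain reaches any other.
That is 5.

5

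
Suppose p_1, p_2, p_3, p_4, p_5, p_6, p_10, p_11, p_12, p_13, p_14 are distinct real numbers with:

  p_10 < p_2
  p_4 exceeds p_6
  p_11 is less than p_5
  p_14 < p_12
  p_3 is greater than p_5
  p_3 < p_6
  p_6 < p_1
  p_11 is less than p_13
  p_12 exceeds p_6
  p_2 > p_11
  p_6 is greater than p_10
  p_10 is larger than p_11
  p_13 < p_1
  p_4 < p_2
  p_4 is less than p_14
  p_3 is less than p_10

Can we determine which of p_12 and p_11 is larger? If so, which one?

Link the given pairs in sequence: p_11 < p_5; p_5 < p_3; p_3 < p_10; p_10 < p_6; p_6 < p_4; p_4 < p_14; p_14 < p_12.
Together: p_11 < p_5 < p_3 < p_10 < p_6 < p_4 < p_14 < p_12.
So p_12 is larger.

p_12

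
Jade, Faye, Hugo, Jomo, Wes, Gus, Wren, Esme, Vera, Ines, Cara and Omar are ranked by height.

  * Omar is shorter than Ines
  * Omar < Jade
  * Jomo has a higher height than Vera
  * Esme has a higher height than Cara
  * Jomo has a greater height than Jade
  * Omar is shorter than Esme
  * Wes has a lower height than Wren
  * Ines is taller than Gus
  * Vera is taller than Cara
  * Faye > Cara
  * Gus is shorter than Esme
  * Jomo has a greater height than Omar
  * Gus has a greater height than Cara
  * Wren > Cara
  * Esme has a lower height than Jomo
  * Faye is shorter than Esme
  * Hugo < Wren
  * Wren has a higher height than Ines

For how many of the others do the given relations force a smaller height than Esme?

4

The elements the relations force below Esme are Omar, Cara, Gus, Faye — no chain reaches any other.
That is 4.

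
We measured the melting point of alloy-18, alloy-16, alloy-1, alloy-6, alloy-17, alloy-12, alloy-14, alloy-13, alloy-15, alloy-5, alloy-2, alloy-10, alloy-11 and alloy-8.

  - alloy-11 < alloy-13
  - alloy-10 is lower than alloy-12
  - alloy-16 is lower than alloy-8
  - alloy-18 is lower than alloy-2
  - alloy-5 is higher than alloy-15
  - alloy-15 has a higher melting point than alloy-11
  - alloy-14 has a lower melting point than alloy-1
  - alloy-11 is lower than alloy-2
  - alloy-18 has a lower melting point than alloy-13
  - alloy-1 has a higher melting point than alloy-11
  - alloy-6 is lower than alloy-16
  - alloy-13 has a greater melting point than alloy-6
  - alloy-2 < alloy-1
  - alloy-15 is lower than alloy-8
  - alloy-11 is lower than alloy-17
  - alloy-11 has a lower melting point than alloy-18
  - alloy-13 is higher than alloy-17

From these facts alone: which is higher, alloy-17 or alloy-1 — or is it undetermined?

undetermined

Following every chain through alloy-17: above alloy-17 we get alloy-13; below alloy-17 we get alloy-11.
alloy-1 is not reached, and no chain runs the other way from alloy-1 to alloy-17.
So the given relations leave the order of alloy-17 and alloy-1 undetermined.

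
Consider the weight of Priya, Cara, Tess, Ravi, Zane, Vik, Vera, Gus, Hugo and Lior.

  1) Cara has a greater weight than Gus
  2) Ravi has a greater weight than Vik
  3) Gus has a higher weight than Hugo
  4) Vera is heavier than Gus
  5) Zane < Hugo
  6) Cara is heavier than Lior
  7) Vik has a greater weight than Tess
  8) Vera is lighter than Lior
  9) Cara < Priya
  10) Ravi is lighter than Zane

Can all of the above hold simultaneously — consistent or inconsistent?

consistent

The single ordering Tess < Vik < Ravi < Zane < Hugo < Gus < Vera < Lior < Cara < Priya satisfies every listed relation, so no contradiction arises.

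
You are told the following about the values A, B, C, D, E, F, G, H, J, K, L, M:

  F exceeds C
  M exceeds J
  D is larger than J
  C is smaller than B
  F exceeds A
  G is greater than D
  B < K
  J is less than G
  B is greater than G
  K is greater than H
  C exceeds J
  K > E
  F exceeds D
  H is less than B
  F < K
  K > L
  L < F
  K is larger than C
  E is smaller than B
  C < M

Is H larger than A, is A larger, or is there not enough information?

Following every chain through H: above H we get B, K.
A is not reached, and no chain runs the other way from A to H.
So the given relations leave the order of H and A undetermined.

undetermined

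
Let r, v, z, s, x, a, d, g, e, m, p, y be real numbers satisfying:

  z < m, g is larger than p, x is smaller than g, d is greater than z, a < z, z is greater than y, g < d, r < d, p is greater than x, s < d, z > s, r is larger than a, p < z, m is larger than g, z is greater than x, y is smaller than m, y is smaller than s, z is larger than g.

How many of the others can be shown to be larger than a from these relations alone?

4

The elements the relations force above a are r, z, d, m — no chain reaches any other.
That is 4.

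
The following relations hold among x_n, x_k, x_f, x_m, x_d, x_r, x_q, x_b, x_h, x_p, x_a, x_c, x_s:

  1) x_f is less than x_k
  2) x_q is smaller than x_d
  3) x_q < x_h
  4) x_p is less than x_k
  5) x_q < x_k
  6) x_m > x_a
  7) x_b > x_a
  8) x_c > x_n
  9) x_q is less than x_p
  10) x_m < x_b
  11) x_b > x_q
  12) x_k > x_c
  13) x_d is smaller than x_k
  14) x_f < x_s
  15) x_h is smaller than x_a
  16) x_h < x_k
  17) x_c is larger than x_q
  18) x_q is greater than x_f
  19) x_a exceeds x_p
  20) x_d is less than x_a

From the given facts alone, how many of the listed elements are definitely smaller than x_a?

Directly below x_a: x_d, x_h, x_p.
One step further: x_q (4 so far).
One step further: x_f (5 so far).
Nothing else is reachable below x_a; 5 in all.

5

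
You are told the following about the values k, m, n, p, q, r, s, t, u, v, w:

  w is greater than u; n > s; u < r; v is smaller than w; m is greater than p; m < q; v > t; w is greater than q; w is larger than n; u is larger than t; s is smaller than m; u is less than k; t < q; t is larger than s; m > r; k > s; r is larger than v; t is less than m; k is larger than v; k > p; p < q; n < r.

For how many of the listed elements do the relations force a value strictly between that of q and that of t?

The relations place t below q. An element lies strictly between them when it is forced above t and also forced below q.
Above t: {v, u, r, k, m, w}. Below q: {s, v, p, n, u, r, m}.
Intersection: {v, u, r, m} — 4.

4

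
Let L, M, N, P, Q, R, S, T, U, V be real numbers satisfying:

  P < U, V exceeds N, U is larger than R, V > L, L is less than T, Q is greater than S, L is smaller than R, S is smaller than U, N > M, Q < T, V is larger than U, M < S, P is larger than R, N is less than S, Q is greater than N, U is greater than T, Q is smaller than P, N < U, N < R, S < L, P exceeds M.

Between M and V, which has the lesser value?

M

Link the given pairs in sequence: M < N; N < S; S < L; L < R; R < U; U < V.
Together: M < N < S < L < R < U < V.
So M < V; M is the smaller of the two.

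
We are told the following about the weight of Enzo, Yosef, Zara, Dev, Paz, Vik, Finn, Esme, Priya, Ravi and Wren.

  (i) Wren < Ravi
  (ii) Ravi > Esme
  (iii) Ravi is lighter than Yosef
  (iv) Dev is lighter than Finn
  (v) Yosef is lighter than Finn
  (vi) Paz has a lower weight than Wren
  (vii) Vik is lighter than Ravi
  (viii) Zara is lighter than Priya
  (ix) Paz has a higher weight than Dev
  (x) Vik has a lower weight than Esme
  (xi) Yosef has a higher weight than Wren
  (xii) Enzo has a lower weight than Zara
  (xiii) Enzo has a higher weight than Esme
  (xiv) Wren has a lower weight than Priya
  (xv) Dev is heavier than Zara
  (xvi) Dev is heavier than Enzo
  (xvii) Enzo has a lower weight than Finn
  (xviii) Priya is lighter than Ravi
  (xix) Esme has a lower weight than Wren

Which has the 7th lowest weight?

Wren

Chaining the given pairs: Vik < Esme < Enzo < Zara < Dev < Paz < Wren < Priya < Ravi < Yosef < Finn.
The 7th smallest is Wren.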